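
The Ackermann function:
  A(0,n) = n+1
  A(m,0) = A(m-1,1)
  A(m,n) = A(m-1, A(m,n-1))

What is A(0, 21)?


A(0, 21) = 22
Result: A(0, 21) = 22

22


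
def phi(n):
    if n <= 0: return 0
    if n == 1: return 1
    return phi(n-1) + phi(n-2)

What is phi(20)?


Computing phi(20) bottom-up:
phi(0) = 0
phi(1) = 1
phi(2) = phi(1) + phi(0) = 1 + 0 = 1
phi(3) = phi(2) + phi(1) = 1 + 1 = 2
phi(4) = phi(3) + phi(2) = 2 + 1 = 3
phi(5) = phi(4) + phi(3) = 3 + 2 = 5
phi(6) = phi(5) + phi(4) = 5 + 3 = 8
phi(7) = phi(6) + phi(5) = 8 + 5 = 13
phi(8) = phi(7) + phi(6) = 13 + 8 = 21
phi(9) = phi(8) + phi(7) = 21 + 13 = 34
phi(10) = phi(9) + phi(8) = 34 + 21 = 55
phi(11) = phi(10) + phi(9) = 55 + 34 = 89
phi(12) = phi(11) + phi(10) = 89 + 55 = 144
phi(13) = phi(12) + phi(11) = 144 + 89 = 233
phi(14) = phi(13) + phi(12) = 233 + 144 = 377
phi(15) = phi(14) + phi(13) = 377 + 233 = 610
phi(16) = phi(15) + phi(14) = 610 + 377 = 987
phi(17) = phi(16) + phi(15) = 987 + 610 = 1597
phi(18) = phi(17) + phi(16) = 1597 + 987 = 2584
phi(19) = phi(18) + phi(17) = 2584 + 1597 = 4181
phi(20) = phi(19) + phi(18) = 4181 + 2584 = 6765

6765


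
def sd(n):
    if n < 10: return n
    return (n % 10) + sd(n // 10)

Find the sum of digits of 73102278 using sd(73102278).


sd(73102278) = 8 + sd(7310227)
sd(7310227) = 7 + sd(731022)
sd(731022) = 2 + sd(73102)
sd(73102) = 2 + sd(7310)
sd(7310) = 0 + sd(731)
sd(731) = 1 + sd(73)
sd(73) = 3 + sd(7)
sd(7) = 7  (base case)
Total: 8 + 7 + 2 + 2 + 0 + 1 + 3 + 7 = 30

30


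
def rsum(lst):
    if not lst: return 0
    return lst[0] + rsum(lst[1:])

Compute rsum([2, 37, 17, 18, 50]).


rsum([2, 37, 17, 18, 50]) = 2 + rsum([37, 17, 18, 50])
rsum([37, 17, 18, 50]) = 37 + rsum([17, 18, 50])
rsum([17, 18, 50]) = 17 + rsum([18, 50])
rsum([18, 50]) = 18 + rsum([50])
rsum([50]) = 50 + rsum([])
rsum([]) = 0  (base case)
Total: 2 + 37 + 17 + 18 + 50 + 0 = 124

124


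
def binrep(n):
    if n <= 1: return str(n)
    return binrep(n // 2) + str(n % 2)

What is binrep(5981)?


binrep(5981) = binrep(2990) + '1'
binrep(2990) = binrep(1495) + '0'
binrep(1495) = binrep(747) + '1'
binrep(747) = binrep(373) + '1'
binrep(373) = binrep(186) + '1'
binrep(186) = binrep(93) + '0'
binrep(93) = binrep(46) + '1'
binrep(46) = binrep(23) + '0'
binrep(23) = binrep(11) + '1'
binrep(11) = binrep(5) + '1'
binrep(5) = binrep(2) + '1'
binrep(2) = binrep(1) + '0'
binrep(1) = '1'  (base case)
Concatenating: '1' + '0' + '1' + '1' + '1' + '0' + '1' + '0' + '1' + '1' + '1' + '0' + '1' = '1011101011101'

1011101011101


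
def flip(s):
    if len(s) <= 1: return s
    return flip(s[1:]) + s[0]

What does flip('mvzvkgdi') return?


flip('mvzvkgdi') = flip('vzvkgdi') + 'm'
flip('vzvkgdi') = flip('zvkgdi') + 'v'
flip('zvkgdi') = flip('vkgdi') + 'z'
flip('vkgdi') = flip('kgdi') + 'v'
flip('kgdi') = flip('gdi') + 'k'
flip('gdi') = flip('di') + 'g'
flip('di') = flip('i') + 'd'
flip('i') = 'i'  (base case)
Concatenating: 'i' + 'd' + 'g' + 'k' + 'v' + 'z' + 'v' + 'm' = 'idgkvzvm'

idgkvzvm


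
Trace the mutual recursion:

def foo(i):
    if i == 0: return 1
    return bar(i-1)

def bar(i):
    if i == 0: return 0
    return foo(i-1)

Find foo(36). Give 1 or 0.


foo(36) = bar(35)
bar(35) = foo(34)
foo(34) = bar(33)
bar(33) = foo(32)
foo(32) = bar(31)
bar(31) = foo(30)
foo(30) = bar(29)
bar(29) = foo(28)
foo(28) = bar(27)
bar(27) = foo(26)
foo(26) = bar(25)
bar(25) = foo(24)
foo(24) = bar(23)
bar(23) = foo(22)
foo(22) = bar(21)
bar(21) = foo(20)
foo(20) = bar(19)
bar(19) = foo(18)
foo(18) = bar(17)
bar(17) = foo(16)
foo(16) = bar(15)
bar(15) = foo(14)
foo(14) = bar(13)
bar(13) = foo(12)
foo(12) = bar(11)
bar(11) = foo(10)
foo(10) = bar(9)
bar(9) = foo(8)
foo(8) = bar(7)
bar(7) = foo(6)
foo(6) = bar(5)
bar(5) = foo(4)
foo(4) = bar(3)
bar(3) = foo(2)
foo(2) = bar(1)
bar(1) = foo(0)
foo(0) = 1  (base case)
Result: 1

1


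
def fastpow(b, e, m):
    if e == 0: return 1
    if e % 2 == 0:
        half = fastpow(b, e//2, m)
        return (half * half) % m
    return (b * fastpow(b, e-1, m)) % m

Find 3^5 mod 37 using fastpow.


fastpow(3, 5, 37): e is odd, compute fastpow(3, 4, 37)
  fastpow(3, 4, 37): e is even, compute fastpow(3, 2, 37)
    fastpow(3, 2, 37): e is even, compute fastpow(3, 1, 37)
      fastpow(3, 1, 37): e is odd, compute fastpow(3, 0, 37)
        fastpow(3, 0, 37) = 1
      (3 * 1) % 37 = 3
    half=3, (3*3) % 37 = 9
  half=9, (9*9) % 37 = 7
(3 * 7) % 37 = 21

21


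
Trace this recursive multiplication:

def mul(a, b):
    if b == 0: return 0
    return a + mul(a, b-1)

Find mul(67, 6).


mul(67, 6) = 67 + mul(67, 5)
mul(67, 5) = 67 + mul(67, 4)
mul(67, 4) = 67 + mul(67, 3)
mul(67, 3) = 67 + mul(67, 2)
mul(67, 2) = 67 + mul(67, 1)
mul(67, 1) = 67 + mul(67, 0)
mul(67, 0) = 0  (base case)
Total: 67 + 67 + 67 + 67 + 67 + 67 + 0 = 402

402


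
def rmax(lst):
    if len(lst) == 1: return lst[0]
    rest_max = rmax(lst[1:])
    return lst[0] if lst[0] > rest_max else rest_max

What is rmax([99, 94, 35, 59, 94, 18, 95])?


rmax([99, 94, 35, 59, 94, 18, 95]): compare 99 with rmax([94, 35, 59, 94, 18, 95])
rmax([94, 35, 59, 94, 18, 95]): compare 94 with rmax([35, 59, 94, 18, 95])
rmax([35, 59, 94, 18, 95]): compare 35 with rmax([59, 94, 18, 95])
rmax([59, 94, 18, 95]): compare 59 with rmax([94, 18, 95])
rmax([94, 18, 95]): compare 94 with rmax([18, 95])
rmax([18, 95]): compare 18 with rmax([95])
rmax([95]) = 95  (base case)
Compare 18 with 95 -> 95
Compare 94 with 95 -> 95
Compare 59 with 95 -> 95
Compare 35 with 95 -> 95
Compare 94 with 95 -> 95
Compare 99 with 95 -> 99

99


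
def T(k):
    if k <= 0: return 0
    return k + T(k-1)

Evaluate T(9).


T(9)
= 9 + 8 + 7 + 6 + 5 + 4 + 3 + 2 + 1 + T(0)
= 9 + 8 + 7 + 6 + 5 + 4 + 3 + 2 + 1 + 0
= 45

45


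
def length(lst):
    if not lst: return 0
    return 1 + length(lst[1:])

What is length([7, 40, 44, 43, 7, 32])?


length([7, 40, 44, 43, 7, 32]) = 1 + length([40, 44, 43, 7, 32])
length([40, 44, 43, 7, 32]) = 1 + length([44, 43, 7, 32])
length([44, 43, 7, 32]) = 1 + length([43, 7, 32])
length([43, 7, 32]) = 1 + length([7, 32])
length([7, 32]) = 1 + length([32])
length([32]) = 1 + length([])
length([]) = 0  (base case)
Unwinding: 1 + 1 + 1 + 1 + 1 + 1 + 0 = 6

6


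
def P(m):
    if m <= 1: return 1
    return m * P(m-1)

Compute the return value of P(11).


P(11)
= 11 * P(10)
= 11 * 10 * P(9)
= 11 * 10 * 9 * P(8)
= 11 * 10 * 9 * 8 * P(7)
= 11 * 10 * 9 * 8 * 7 * P(6)
= 11 * 10 * 9 * 8 * 7 * 6 * P(5)
= 11 * 10 * 9 * 8 * 7 * 6 * 5 * P(4)
= 11 * 10 * 9 * 8 * 7 * 6 * 5 * 4 * P(3)
= 11 * 10 * 9 * 8 * 7 * 6 * 5 * 4 * 3 * P(2)
= 11 * 10 * 9 * 8 * 7 * 6 * 5 * 4 * 3 * 2 * P(1)
= 11 * 10 * 9 * 8 * 7 * 6 * 5 * 4 * 3 * 2 * 1
= 39916800

39916800


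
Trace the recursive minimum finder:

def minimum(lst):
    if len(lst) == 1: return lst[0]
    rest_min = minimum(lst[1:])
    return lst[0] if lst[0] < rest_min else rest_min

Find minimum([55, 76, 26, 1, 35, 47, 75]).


minimum([55, 76, 26, 1, 35, 47, 75]): compare 55 with minimum([76, 26, 1, 35, 47, 75])
minimum([76, 26, 1, 35, 47, 75]): compare 76 with minimum([26, 1, 35, 47, 75])
minimum([26, 1, 35, 47, 75]): compare 26 with minimum([1, 35, 47, 75])
minimum([1, 35, 47, 75]): compare 1 with minimum([35, 47, 75])
minimum([35, 47, 75]): compare 35 with minimum([47, 75])
minimum([47, 75]): compare 47 with minimum([75])
minimum([75]) = 75  (base case)
Compare 47 with 75 -> 47
Compare 35 with 47 -> 35
Compare 1 with 35 -> 1
Compare 26 with 1 -> 1
Compare 76 with 1 -> 1
Compare 55 with 1 -> 1

1


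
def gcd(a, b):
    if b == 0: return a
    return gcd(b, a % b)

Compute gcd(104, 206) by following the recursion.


gcd(104, 206) = gcd(206, 104)
gcd(206, 104) = gcd(104, 102)
gcd(104, 102) = gcd(102, 2)
gcd(102, 2) = gcd(2, 0)
gcd(2, 0) = 2  (base case)

2


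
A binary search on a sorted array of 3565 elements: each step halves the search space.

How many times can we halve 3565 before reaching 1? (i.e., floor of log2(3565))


3565 / 2 = 1782
1782 / 2 = 891
891 / 2 = 445
445 / 2 = 222
222 / 2 = 111
111 / 2 = 55
55 / 2 = 27
27 / 2 = 13
13 / 2 = 6
6 / 2 = 3
3 / 2 = 1
Reached 1 after 11 halvings

11


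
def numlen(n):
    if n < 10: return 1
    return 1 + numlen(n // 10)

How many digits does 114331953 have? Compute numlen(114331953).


numlen(114331953) = 1 + numlen(11433195)
numlen(11433195) = 1 + numlen(1143319)
numlen(1143319) = 1 + numlen(114331)
numlen(114331) = 1 + numlen(11433)
numlen(11433) = 1 + numlen(1143)
numlen(1143) = 1 + numlen(114)
numlen(114) = 1 + numlen(11)
numlen(11) = 1 + numlen(1)
numlen(1) = 1  (base case: 1 < 10)
Unwinding: 1 + 1 + 1 + 1 + 1 + 1 + 1 + 1 + 1 = 9

9


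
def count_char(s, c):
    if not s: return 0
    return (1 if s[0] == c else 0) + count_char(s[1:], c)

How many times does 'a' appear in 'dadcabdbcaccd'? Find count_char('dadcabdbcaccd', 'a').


s[0]='d' != 'a' -> 0
s[0]='a' == 'a' -> 1
s[0]='d' != 'a' -> 0
s[0]='c' != 'a' -> 0
s[0]='a' == 'a' -> 1
s[0]='b' != 'a' -> 0
s[0]='d' != 'a' -> 0
s[0]='b' != 'a' -> 0
s[0]='c' != 'a' -> 0
s[0]='a' == 'a' -> 1
s[0]='c' != 'a' -> 0
s[0]='c' != 'a' -> 0
s[0]='d' != 'a' -> 0
Sum: 0 + 1 + 0 + 0 + 1 + 0 + 0 + 0 + 0 + 1 + 0 + 0 + 0 = 3

3


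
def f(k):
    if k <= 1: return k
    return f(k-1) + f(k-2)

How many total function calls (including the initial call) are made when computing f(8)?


Let C(n) = total calls for f(n)
C(0) = 1, C(1) = 1
C(2) = 1 + C(1) + C(0) = 1 + 1 + 1 = 3
C(3) = 1 + C(2) + C(1) = 1 + 3 + 1 = 5
C(4) = 1 + C(3) + C(2) = 1 + 5 + 3 = 9
C(5) = 1 + C(4) + C(3) = 1 + 9 + 5 = 15
C(6) = 1 + C(5) + C(4) = 1 + 15 + 9 = 25
C(7) = 1 + C(6) + C(5) = 1 + 25 + 15 = 41
C(8) = 1 + C(7) + C(6) = 1 + 41 + 25 = 67

67


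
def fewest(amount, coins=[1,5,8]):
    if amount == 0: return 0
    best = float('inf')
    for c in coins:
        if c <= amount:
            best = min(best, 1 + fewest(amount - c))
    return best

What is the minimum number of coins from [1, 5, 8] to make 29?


Building up with DP:
fewest(0) = 0
fewest(1) = min(1+fewest(0)=1+0=1) = 1
fewest(2) = min(1+fewest(1)=1+1=2) = 2
fewest(3) = min(1+fewest(2)=1+2=3) = 3
fewest(4) = min(1+fewest(3)=1+3=4) = 4
fewest(5) = min(1+fewest(4)=1+4=5, 1+fewest(0)=1+0=1) = 1
fewest(6) = min(1+fewest(5)=1+1=2, 1+fewest(1)=1+1=2) = 2
fewest(7) = min(1+fewest(6)=1+2=3, 1+fewest(2)=1+2=3) = 3
fewest(8) = min(1+fewest(7)=1+3=4, 1+fewest(3)=1+3=4, 1+fewest(0)=1+0=1) = 1
fewest(9) = min(1+fewest(8)=1+1=2, 1+fewest(4)=1+4=5, 1+fewest(1)=1+1=2) = 2
fewest(10) = min(1+fewest(9)=1+2=3, 1+fewest(5)=1+1=2, 1+fewest(2)=1+2=3) = 2
fewest(11) = min(1+fewest(10)=1+2=3, 1+fewest(6)=1+2=3, 1+fewest(3)=1+3=4) = 3
fewest(12) = min(1+fewest(11)=1+3=4, 1+fewest(7)=1+3=4, 1+fewest(4)=1+4=5) = 4
fewest(13) = min(1+fewest(12)=1+4=5, 1+fewest(8)=1+1=2, 1+fewest(5)=1+1=2) = 2
fewest(14) = min(1+fewest(13)=1+2=3, 1+fewest(9)=1+2=3, 1+fewest(6)=1+2=3) = 3
fewest(15) = min(1+fewest(14)=1+3=4, 1+fewest(10)=1+2=3, 1+fewest(7)=1+3=4) = 3
fewest(16) = min(1+fewest(15)=1+3=4, 1+fewest(11)=1+3=4, 1+fewest(8)=1+1=2) = 2
fewest(17) = min(1+fewest(16)=1+2=3, 1+fewest(12)=1+4=5, 1+fewest(9)=1+2=3) = 3
fewest(18) = min(1+fewest(17)=1+3=4, 1+fewest(13)=1+2=3, 1+fewest(10)=1+2=3) = 3
fewest(19) = min(1+fewest(18)=1+3=4, 1+fewest(14)=1+3=4, 1+fewest(11)=1+3=4) = 4
fewest(20) = min(1+fewest(19)=1+4=5, 1+fewest(15)=1+3=4, 1+fewest(12)=1+4=5) = 4
fewest(21) = min(1+fewest(20)=1+4=5, 1+fewest(16)=1+2=3, 1+fewest(13)=1+2=3) = 3
fewest(22) = min(1+fewest(21)=1+3=4, 1+fewest(17)=1+3=4, 1+fewest(14)=1+3=4) = 4
fewest(23) = min(1+fewest(22)=1+4=5, 1+fewest(18)=1+3=4, 1+fewest(15)=1+3=4) = 4
fewest(24) = min(1+fewest(23)=1+4=5, 1+fewest(19)=1+4=5, 1+fewest(16)=1+2=3) = 3
fewest(25) = min(1+fewest(24)=1+3=4, 1+fewest(20)=1+4=5, 1+fewest(17)=1+3=4) = 4
fewest(26) = min(1+fewest(25)=1+4=5, 1+fewest(21)=1+3=4, 1+fewest(18)=1+3=4) = 4
fewest(27) = min(1+fewest(26)=1+4=5, 1+fewest(22)=1+4=5, 1+fewest(19)=1+4=5) = 5
fewest(28) = min(1+fewest(27)=1+5=6, 1+fewest(23)=1+4=5, 1+fewest(20)=1+4=5) = 5
fewest(29) = min(1+fewest(28)=1+5=6, 1+fewest(24)=1+3=4, 1+fewest(21)=1+3=4) = 4

4


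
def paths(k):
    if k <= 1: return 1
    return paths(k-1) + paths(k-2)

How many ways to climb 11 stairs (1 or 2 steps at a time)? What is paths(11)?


Building up from base cases:
paths(0) = 1
paths(1) = 1
paths(2) = paths(1) + paths(0) = 1 + 1 = 2
paths(3) = paths(2) + paths(1) = 2 + 1 = 3
paths(4) = paths(3) + paths(2) = 3 + 2 = 5
paths(5) = paths(4) + paths(3) = 5 + 3 = 8
paths(6) = paths(5) + paths(4) = 8 + 5 = 13
paths(7) = paths(6) + paths(5) = 13 + 8 = 21
paths(8) = paths(7) + paths(6) = 21 + 13 = 34
paths(9) = paths(8) + paths(7) = 34 + 21 = 55
paths(10) = paths(9) + paths(8) = 55 + 34 = 89
paths(11) = paths(10) + paths(9) = 89 + 55 = 144

144


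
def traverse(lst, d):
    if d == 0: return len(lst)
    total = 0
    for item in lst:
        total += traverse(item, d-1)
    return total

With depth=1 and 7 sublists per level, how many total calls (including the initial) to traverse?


At depth 0 (root): 1 call
At depth 1: each of 1 parents calls traverse on 7 children = 7 calls
Total: 1 + 7 = 8

8


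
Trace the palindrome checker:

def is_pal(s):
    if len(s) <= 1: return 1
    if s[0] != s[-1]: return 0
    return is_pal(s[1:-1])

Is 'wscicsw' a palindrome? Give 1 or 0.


is_pal('wscicsw'): s[0]='w' == s[-1]='w' -> check is_pal('scics')
is_pal('scics'): s[0]='s' == s[-1]='s' -> check is_pal('cic')
is_pal('cic'): s[0]='c' == s[-1]='c' -> check is_pal('i')
is_pal('i'): len <= 1 -> return 1  (base case)
Result: 1 (palindrome)

1


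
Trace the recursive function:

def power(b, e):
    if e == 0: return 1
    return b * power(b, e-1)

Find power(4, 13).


power(4, 13)
= 4 * power(4, 12)
= 4 * 4 * power(4, 11)
= 4 * 4 * 4 * power(4, 10)
= 4 * 4 * 4 * 4 * power(4, 9)
= 4 * 4 * 4 * 4 * 4 * power(4, 8)
= 4 * 4 * 4 * 4 * 4 * 4 * power(4, 7)
= 4 * 4 * 4 * 4 * 4 * 4 * 4 * power(4, 6)
= 4 * 4 * 4 * 4 * 4 * 4 * 4 * 4 * power(4, 5)
= 4 * 4 * 4 * 4 * 4 * 4 * 4 * 4 * 4 * power(4, 4)
= 4 * 4 * 4 * 4 * 4 * 4 * 4 * 4 * 4 * 4 * power(4, 3)
= 4 * 4 * 4 * 4 * 4 * 4 * 4 * 4 * 4 * 4 * 4 * power(4, 2)
= 4 * 4 * 4 * 4 * 4 * 4 * 4 * 4 * 4 * 4 * 4 * 4 * power(4, 1)
= 4 * 4 * 4 * 4 * 4 * 4 * 4 * 4 * 4 * 4 * 4 * 4 * 4 * power(4, 0)
= 4 * 4 * 4 * 4 * 4 * 4 * 4 * 4 * 4 * 4 * 4 * 4 * 4 * 1
= 67108864

67108864


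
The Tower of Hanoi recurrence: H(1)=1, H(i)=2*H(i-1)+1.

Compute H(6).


H(6) = 2 * H(5) + 1
H(5) = 2 * H(4) + 1
H(4) = 2 * H(3) + 1
H(3) = 2 * H(2) + 1
H(2) = 2 * H(1) + 1
H(1) = 1  (base case)
H(2) = 2 * 1 + 1 = 3
H(3) = 2 * 3 + 1 = 7
H(4) = 2 * 7 + 1 = 15
H(5) = 2 * 15 + 1 = 31
H(6) = 2 * 31 + 1 = 63

63


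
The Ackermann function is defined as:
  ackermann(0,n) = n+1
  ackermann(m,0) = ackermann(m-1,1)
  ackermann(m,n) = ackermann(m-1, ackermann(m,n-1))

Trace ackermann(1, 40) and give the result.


ackermann(1, 40) = ackermann(0, ackermann(1, 39))
  ackermann(1, 39) = ackermann(0, ackermann(1, 38))
    ackermann(1, 38) = ackermann(0, ackermann(1, 37))
      ackermann(1, 37) = ackermann(0, ackermann(1, 36))
        ackermann(1, 36) = ackermann(0, ackermann(1, 35))
          ackermann(1, 35) = ackermann(0, ackermann(1, 34))
          ackermann(1, 34) = ackermann(0, ackermann(1, 33))
          ackermann(1, 33) = ackermann(0, ackermann(1, 32))
          ackermann(1, 32) = ackermann(0, ackermann(1, 31))
          ackermann(1, 31) = ackermann(0, ackermann(1, 30))
          ackermann(1, 30) = ackermann(0, ackermann(1, 29))
          ackermann(1, 29) = ackermann(0, ackermann(1, 28))
          ackermann(1, 28) = ackermann(0, ackermann(1, 27))
          ackermann(1, 27) = ackermann(0, ackermann(1, 26))
          ackermann(1, 26) = ackermann(0, ackermann(1, 25))
          ackermann(1, 25) = ackermann(0, ackermann(1, 24))
          ackermann(1, 24) = ackermann(0, ackermann(1, 23))
          ackermann(1, 23) = ackermann(0, ackermann(1, 22))
          ackermann(1, 22) = ackermann(0, ackermann(1, 21))
          ackermann(1, 21) = ackermann(0, ackermann(1, 20))
          ackermann(1, 20) = ackermann(0, ackermann(1, 19))
          ackermann(1, 19) = ackermann(0, ackermann(1, 18))
          ackermann(1, 18) = ackermann(0, ackermann(1, 17))
          ackermann(1, 17) = ackermann(0, ackermann(1, 16))
          ackermann(1, 16) = ackermann(0, ackermann(1, 15))
... (trace truncated)
Result: ackermann(1, 40) = 42

42


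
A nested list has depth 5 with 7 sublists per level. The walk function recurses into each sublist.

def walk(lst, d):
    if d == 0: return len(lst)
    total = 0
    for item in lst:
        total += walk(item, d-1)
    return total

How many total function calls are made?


At depth 0 (root): 1 call
At depth 1: each of 1 parents calls walk on 7 children = 7 calls
At depth 2: each of 7 parents calls walk on 7 children = 49 calls
At depth 3: each of 49 parents calls walk on 7 children = 343 calls
At depth 4: each of 343 parents calls walk on 7 children = 2401 calls
At depth 5: each of 2401 parents calls walk on 7 children = 16807 calls
Total: 1 + 7 + 49 + 343 + 2401 + 16807 = 19608

19608


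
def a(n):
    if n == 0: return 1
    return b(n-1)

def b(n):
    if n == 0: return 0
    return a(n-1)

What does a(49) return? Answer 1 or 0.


a(49) = b(48)
b(48) = a(47)
a(47) = b(46)
b(46) = a(45)
a(45) = b(44)
b(44) = a(43)
a(43) = b(42)
b(42) = a(41)
a(41) = b(40)
b(40) = a(39)
a(39) = b(38)
b(38) = a(37)
a(37) = b(36)
b(36) = a(35)
a(35) = b(34)
b(34) = a(33)
a(33) = b(32)
b(32) = a(31)
a(31) = b(30)
b(30) = a(29)
a(29) = b(28)
b(28) = a(27)
a(27) = b(26)
b(26) = a(25)
a(25) = b(24)
b(24) = a(23)
a(23) = b(22)
b(22) = a(21)
a(21) = b(20)
b(20) = a(19)
a(19) = b(18)
b(18) = a(17)
a(17) = b(16)
b(16) = a(15)
a(15) = b(14)
b(14) = a(13)
a(13) = b(12)
b(12) = a(11)
a(11) = b(10)
b(10) = a(9)
a(9) = b(8)
b(8) = a(7)
a(7) = b(6)
b(6) = a(5)
a(5) = b(4)
b(4) = a(3)
a(3) = b(2)
b(2) = a(1)
a(1) = b(0)
b(0) = 0  (base case)
Result: 0

0


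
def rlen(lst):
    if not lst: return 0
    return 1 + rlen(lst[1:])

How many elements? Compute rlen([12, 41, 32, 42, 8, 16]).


rlen([12, 41, 32, 42, 8, 16]) = 1 + rlen([41, 32, 42, 8, 16])
rlen([41, 32, 42, 8, 16]) = 1 + rlen([32, 42, 8, 16])
rlen([32, 42, 8, 16]) = 1 + rlen([42, 8, 16])
rlen([42, 8, 16]) = 1 + rlen([8, 16])
rlen([8, 16]) = 1 + rlen([16])
rlen([16]) = 1 + rlen([])
rlen([]) = 0  (base case)
Unwinding: 1 + 1 + 1 + 1 + 1 + 1 + 0 = 6

6


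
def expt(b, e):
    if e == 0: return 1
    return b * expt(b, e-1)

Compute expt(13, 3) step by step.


expt(13, 3)
= 13 * expt(13, 2)
= 13 * 13 * expt(13, 1)
= 13 * 13 * 13 * expt(13, 0)
= 13 * 13 * 13 * 1
= 2197

2197


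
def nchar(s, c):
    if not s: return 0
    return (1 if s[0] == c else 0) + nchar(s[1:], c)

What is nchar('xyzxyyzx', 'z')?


s[0]='x' != 'z' -> 0
s[0]='y' != 'z' -> 0
s[0]='z' == 'z' -> 1
s[0]='x' != 'z' -> 0
s[0]='y' != 'z' -> 0
s[0]='y' != 'z' -> 0
s[0]='z' == 'z' -> 1
s[0]='x' != 'z' -> 0
Sum: 0 + 0 + 1 + 0 + 0 + 0 + 1 + 0 = 2

2


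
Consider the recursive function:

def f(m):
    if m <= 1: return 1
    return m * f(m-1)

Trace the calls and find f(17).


f(17)
= 17 * f(16)
= 17 * 16 * f(15)
= 17 * 16 * 15 * f(14)
= 17 * 16 * 15 * 14 * f(13)
= 17 * 16 * 15 * 14 * 13 * f(12)
= 17 * 16 * 15 * 14 * 13 * 12 * f(11)
= 17 * 16 * 15 * 14 * 13 * 12 * 11 * f(10)
= 17 * 16 * 15 * 14 * 13 * 12 * 11 * 10 * f(9)
= 17 * 16 * 15 * 14 * 13 * 12 * 11 * 10 * 9 * f(8)
= 17 * 16 * 15 * 14 * 13 * 12 * 11 * 10 * 9 * 8 * f(7)
= 17 * 16 * 15 * 14 * 13 * 12 * 11 * 10 * 9 * 8 * 7 * f(6)
= 17 * 16 * 15 * 14 * 13 * 12 * 11 * 10 * 9 * 8 * 7 * 6 * f(5)
= 17 * 16 * 15 * 14 * 13 * 12 * 11 * 10 * 9 * 8 * 7 * 6 * 5 * f(4)
= 17 * 16 * 15 * 14 * 13 * 12 * 11 * 10 * 9 * 8 * 7 * 6 * 5 * 4 * f(3)
= 17 * 16 * 15 * 14 * 13 * 12 * 11 * 10 * 9 * 8 * 7 * 6 * 5 * 4 * 3 * f(2)
= 17 * 16 * 15 * 14 * 13 * 12 * 11 * 10 * 9 * 8 * 7 * 6 * 5 * 4 * 3 * 2 * f(1)
= 17 * 16 * 15 * 14 * 13 * 12 * 11 * 10 * 9 * 8 * 7 * 6 * 5 * 4 * 3 * 2 * 1
= 355687428096000

355687428096000


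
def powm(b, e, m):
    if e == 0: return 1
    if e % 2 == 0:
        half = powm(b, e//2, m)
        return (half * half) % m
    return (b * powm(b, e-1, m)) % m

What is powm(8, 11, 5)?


powm(8, 11, 5): e is odd, compute powm(8, 10, 5)
  powm(8, 10, 5): e is even, compute powm(8, 5, 5)
    powm(8, 5, 5): e is odd, compute powm(8, 4, 5)
      powm(8, 4, 5): e is even, compute powm(8, 2, 5)
        powm(8, 2, 5): e is even, compute powm(8, 1, 5)
          powm(8, 1, 5): e is odd, compute powm(8, 0, 5)
          powm(8, 0, 5) = 1
          (8 * 1) % 5 = 3
        half=3, (3*3) % 5 = 4
      half=4, (4*4) % 5 = 1
    (8 * 1) % 5 = 3
  half=3, (3*3) % 5 = 4
(8 * 4) % 5 = 2

2


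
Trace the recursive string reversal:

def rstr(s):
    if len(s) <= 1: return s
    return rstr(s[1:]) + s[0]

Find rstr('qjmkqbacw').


rstr('qjmkqbacw') = rstr('jmkqbacw') + 'q'
rstr('jmkqbacw') = rstr('mkqbacw') + 'j'
rstr('mkqbacw') = rstr('kqbacw') + 'm'
rstr('kqbacw') = rstr('qbacw') + 'k'
rstr('qbacw') = rstr('bacw') + 'q'
rstr('bacw') = rstr('acw') + 'b'
rstr('acw') = rstr('cw') + 'a'
rstr('cw') = rstr('w') + 'c'
rstr('w') = 'w'  (base case)
Concatenating: 'w' + 'c' + 'a' + 'b' + 'q' + 'k' + 'm' + 'j' + 'q' = 'wcabqkmjq'

wcabqkmjq


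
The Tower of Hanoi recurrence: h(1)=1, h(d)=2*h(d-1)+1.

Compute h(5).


h(5) = 2 * h(4) + 1
h(4) = 2 * h(3) + 1
h(3) = 2 * h(2) + 1
h(2) = 2 * h(1) + 1
h(1) = 1  (base case)
h(2) = 2 * 1 + 1 = 3
h(3) = 2 * 3 + 1 = 7
h(4) = 2 * 7 + 1 = 15
h(5) = 2 * 15 + 1 = 31

31


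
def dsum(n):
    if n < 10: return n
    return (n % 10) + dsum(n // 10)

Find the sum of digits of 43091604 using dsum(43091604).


dsum(43091604) = 4 + dsum(4309160)
dsum(4309160) = 0 + dsum(430916)
dsum(430916) = 6 + dsum(43091)
dsum(43091) = 1 + dsum(4309)
dsum(4309) = 9 + dsum(430)
dsum(430) = 0 + dsum(43)
dsum(43) = 3 + dsum(4)
dsum(4) = 4  (base case)
Total: 4 + 0 + 6 + 1 + 9 + 0 + 3 + 4 = 27

27


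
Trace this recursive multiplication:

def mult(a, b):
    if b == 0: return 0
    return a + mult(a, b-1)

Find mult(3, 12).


mult(3, 12) = 3 + mult(3, 11)
mult(3, 11) = 3 + mult(3, 10)
mult(3, 10) = 3 + mult(3, 9)
mult(3, 9) = 3 + mult(3, 8)
mult(3, 8) = 3 + mult(3, 7)
mult(3, 7) = 3 + mult(3, 6)
mult(3, 6) = 3 + mult(3, 5)
mult(3, 5) = 3 + mult(3, 4)
mult(3, 4) = 3 + mult(3, 3)
mult(3, 3) = 3 + mult(3, 2)
mult(3, 2) = 3 + mult(3, 1)
mult(3, 1) = 3 + mult(3, 0)
mult(3, 0) = 0  (base case)
Total: 3 + 3 + 3 + 3 + 3 + 3 + 3 + 3 + 3 + 3 + 3 + 3 + 0 = 36

36


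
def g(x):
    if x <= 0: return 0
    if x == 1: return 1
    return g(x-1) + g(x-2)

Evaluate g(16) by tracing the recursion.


Computing g(16) bottom-up:
g(0) = 0
g(1) = 1
g(2) = g(1) + g(0) = 1 + 0 = 1
g(3) = g(2) + g(1) = 1 + 1 = 2
g(4) = g(3) + g(2) = 2 + 1 = 3
g(5) = g(4) + g(3) = 3 + 2 = 5
g(6) = g(5) + g(4) = 5 + 3 = 8
g(7) = g(6) + g(5) = 8 + 5 = 13
g(8) = g(7) + g(6) = 13 + 8 = 21
g(9) = g(8) + g(7) = 21 + 13 = 34
g(10) = g(9) + g(8) = 34 + 21 = 55
g(11) = g(10) + g(9) = 55 + 34 = 89
g(12) = g(11) + g(10) = 89 + 55 = 144
g(13) = g(12) + g(11) = 144 + 89 = 233
g(14) = g(13) + g(12) = 233 + 144 = 377
g(15) = g(14) + g(13) = 377 + 233 = 610
g(16) = g(15) + g(14) = 610 + 377 = 987

987


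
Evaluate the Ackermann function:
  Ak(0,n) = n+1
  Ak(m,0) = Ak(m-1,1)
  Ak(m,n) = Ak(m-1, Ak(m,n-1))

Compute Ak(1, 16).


Ak(1, 16) = Ak(0, Ak(1, 15))
  Ak(1, 15) = Ak(0, Ak(1, 14))
    Ak(1, 14) = Ak(0, Ak(1, 13))
      Ak(1, 13) = Ak(0, Ak(1, 12))
        Ak(1, 12) = Ak(0, Ak(1, 11))
          Ak(1, 11) = Ak(0, Ak(1, 10))
          Ak(1, 10) = Ak(0, Ak(1, 9))
          Ak(1, 9) = Ak(0, Ak(1, 8))
          Ak(1, 8) = Ak(0, Ak(1, 7))
          Ak(1, 7) = Ak(0, Ak(1, 6))
          Ak(1, 6) = Ak(0, Ak(1, 5))
          Ak(1, 5) = Ak(0, Ak(1, 4))
          Ak(1, 4) = Ak(0, Ak(1, 3))
          Ak(1, 3) = Ak(0, Ak(1, 2))
          Ak(1, 2) = Ak(0, Ak(1, 1))
          Ak(1, 1) = Ak(0, Ak(1, 0))
          Ak(1, 0) = Ak(0, 1)
          Ak(0, 1) = 2
            = Ak(0, 2)
          Ak(0, 2) = 3
            = Ak(0, 3)
          Ak(0, 3) = 4
            = Ak(0, 4)
          Ak(0, 4) = 5
            = Ak(0, 5)
... (trace truncated)
Result: Ak(1, 16) = 18

18


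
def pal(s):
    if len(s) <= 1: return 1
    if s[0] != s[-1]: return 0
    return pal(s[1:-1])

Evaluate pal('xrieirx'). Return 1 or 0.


pal('xrieirx'): s[0]='x' == s[-1]='x' -> check pal('rieir')
pal('rieir'): s[0]='r' == s[-1]='r' -> check pal('iei')
pal('iei'): s[0]='i' == s[-1]='i' -> check pal('e')
pal('e'): len <= 1 -> return 1  (base case)
Result: 1 (palindrome)

1


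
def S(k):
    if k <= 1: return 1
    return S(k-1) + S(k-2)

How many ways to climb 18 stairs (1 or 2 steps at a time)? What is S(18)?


Building up from base cases:
S(0) = 1
S(1) = 1
S(2) = S(1) + S(0) = 1 + 1 = 2
S(3) = S(2) + S(1) = 2 + 1 = 3
S(4) = S(3) + S(2) = 3 + 2 = 5
S(5) = S(4) + S(3) = 5 + 3 = 8
S(6) = S(5) + S(4) = 8 + 5 = 13
S(7) = S(6) + S(5) = 13 + 8 = 21
S(8) = S(7) + S(6) = 21 + 13 = 34
S(9) = S(8) + S(7) = 34 + 21 = 55
S(10) = S(9) + S(8) = 55 + 34 = 89
S(11) = S(10) + S(9) = 89 + 55 = 144
S(12) = S(11) + S(10) = 144 + 89 = 233
S(13) = S(12) + S(11) = 233 + 144 = 377
S(14) = S(13) + S(12) = 377 + 233 = 610
S(15) = S(14) + S(13) = 610 + 377 = 987
S(16) = S(15) + S(14) = 987 + 610 = 1597
S(17) = S(16) + S(15) = 1597 + 987 = 2584
S(18) = S(17) + S(16) = 2584 + 1597 = 4181

4181


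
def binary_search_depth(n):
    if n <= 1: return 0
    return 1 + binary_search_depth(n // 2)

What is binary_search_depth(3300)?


3300 / 2 = 1650
1650 / 2 = 825
825 / 2 = 412
412 / 2 = 206
206 / 2 = 103
103 / 2 = 51
51 / 2 = 25
25 / 2 = 12
12 / 2 = 6
6 / 2 = 3
3 / 2 = 1
Reached 1 after 11 halvings

11


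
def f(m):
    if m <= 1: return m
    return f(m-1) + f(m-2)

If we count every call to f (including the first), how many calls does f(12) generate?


Let C(n) = total calls for f(n)
C(0) = 1, C(1) = 1
C(2) = 1 + C(1) + C(0) = 1 + 1 + 1 = 3
C(3) = 1 + C(2) + C(1) = 1 + 3 + 1 = 5
C(4) = 1 + C(3) + C(2) = 1 + 5 + 3 = 9
C(5) = 1 + C(4) + C(3) = 1 + 9 + 5 = 15
C(6) = 1 + C(5) + C(4) = 1 + 15 + 9 = 25
C(7) = 1 + C(6) + C(5) = 1 + 25 + 15 = 41
C(8) = 1 + C(7) + C(6) = 1 + 41 + 25 = 67
C(9) = 1 + C(8) + C(7) = 1 + 67 + 41 = 109
C(10) = 1 + C(9) + C(8) = 1 + 109 + 67 = 177
C(11) = 1 + C(10) + C(9) = 1 + 177 + 109 = 287
C(12) = 1 + C(11) + C(10) = 1 + 287 + 177 = 465

465


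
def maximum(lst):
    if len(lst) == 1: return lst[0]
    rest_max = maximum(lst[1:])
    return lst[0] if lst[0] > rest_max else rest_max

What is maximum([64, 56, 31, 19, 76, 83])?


maximum([64, 56, 31, 19, 76, 83]): compare 64 with maximum([56, 31, 19, 76, 83])
maximum([56, 31, 19, 76, 83]): compare 56 with maximum([31, 19, 76, 83])
maximum([31, 19, 76, 83]): compare 31 with maximum([19, 76, 83])
maximum([19, 76, 83]): compare 19 with maximum([76, 83])
maximum([76, 83]): compare 76 with maximum([83])
maximum([83]) = 83  (base case)
Compare 76 with 83 -> 83
Compare 19 with 83 -> 83
Compare 31 with 83 -> 83
Compare 56 with 83 -> 83
Compare 64 with 83 -> 83

83


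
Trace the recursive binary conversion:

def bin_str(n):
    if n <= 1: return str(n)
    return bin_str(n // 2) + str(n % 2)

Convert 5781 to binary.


bin_str(5781) = bin_str(2890) + '1'
bin_str(2890) = bin_str(1445) + '0'
bin_str(1445) = bin_str(722) + '1'
bin_str(722) = bin_str(361) + '0'
bin_str(361) = bin_str(180) + '1'
bin_str(180) = bin_str(90) + '0'
bin_str(90) = bin_str(45) + '0'
bin_str(45) = bin_str(22) + '1'
bin_str(22) = bin_str(11) + '0'
bin_str(11) = bin_str(5) + '1'
bin_str(5) = bin_str(2) + '1'
bin_str(2) = bin_str(1) + '0'
bin_str(1) = '1'  (base case)
Concatenating: '1' + '0' + '1' + '1' + '0' + '1' + '0' + '0' + '1' + '0' + '1' + '0' + '1' = '1011010010101'

1011010010101


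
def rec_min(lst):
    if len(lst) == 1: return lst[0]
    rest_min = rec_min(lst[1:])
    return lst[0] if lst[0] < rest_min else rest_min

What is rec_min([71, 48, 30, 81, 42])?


rec_min([71, 48, 30, 81, 42]): compare 71 with rec_min([48, 30, 81, 42])
rec_min([48, 30, 81, 42]): compare 48 with rec_min([30, 81, 42])
rec_min([30, 81, 42]): compare 30 with rec_min([81, 42])
rec_min([81, 42]): compare 81 with rec_min([42])
rec_min([42]) = 42  (base case)
Compare 81 with 42 -> 42
Compare 30 with 42 -> 30
Compare 48 with 30 -> 30
Compare 71 with 30 -> 30

30


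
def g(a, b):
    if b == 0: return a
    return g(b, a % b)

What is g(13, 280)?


g(13, 280) = g(280, 13)
g(280, 13) = g(13, 7)
g(13, 7) = g(7, 6)
g(7, 6) = g(6, 1)
g(6, 1) = g(1, 0)
g(1, 0) = 1  (base case)

1


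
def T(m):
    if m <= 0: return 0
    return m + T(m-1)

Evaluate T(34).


T(34)
= 34 + 33 + 32 + 31 + 30 + 29 + 28 + 27 + 26 + 25 + 24 + 23 + 22 + 21 + 20 + 19 + 18 + 17 + 16 + 15 + 14 + 13 + 12 + 11 + 10 + 9 + 8 + 7 + 6 + 5 + 4 + 3 + 2 + 1 + T(0)
= 34 + 33 + 32 + 31 + 30 + 29 + 28 + 27 + 26 + 25 + 24 + 23 + 22 + 21 + 20 + 19 + 18 + 17 + 16 + 15 + 14 + 13 + 12 + 11 + 10 + 9 + 8 + 7 + 6 + 5 + 4 + 3 + 2 + 1 + 0
= 595

595


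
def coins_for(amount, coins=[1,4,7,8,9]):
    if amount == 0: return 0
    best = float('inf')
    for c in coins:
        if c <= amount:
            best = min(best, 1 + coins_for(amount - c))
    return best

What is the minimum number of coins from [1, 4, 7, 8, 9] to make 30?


Building up with DP:
coins_for(0) = 0
coins_for(1) = min(1+coins_for(0)=1+0=1) = 1
coins_for(2) = min(1+coins_for(1)=1+1=2) = 2
coins_for(3) = min(1+coins_for(2)=1+2=3) = 3
coins_for(4) = min(1+coins_for(3)=1+3=4, 1+coins_for(0)=1+0=1) = 1
coins_for(5) = min(1+coins_for(4)=1+1=2, 1+coins_for(1)=1+1=2) = 2
coins_for(6) = min(1+coins_for(5)=1+2=3, 1+coins_for(2)=1+2=3) = 3
coins_for(7) = min(1+coins_for(6)=1+3=4, 1+coins_for(3)=1+3=4, 1+coins_for(0)=1+0=1) = 1
coins_for(8) = min(1+coins_for(7)=1+1=2, 1+coins_for(4)=1+1=2, 1+coins_for(1)=1+1=2, 1+coins_for(0)=1+0=1) = 1
coins_for(9) = min(1+coins_for(8)=1+1=2, 1+coins_for(5)=1+2=3, 1+coins_for(2)=1+2=3, 1+coins_for(1)=1+1=2, 1+coins_for(0)=1+0=1) = 1
coins_for(10) = min(1+coins_for(9)=1+1=2, 1+coins_for(6)=1+3=4, 1+coins_for(3)=1+3=4, 1+coins_for(2)=1+2=3, 1+coins_for(1)=1+1=2) = 2
coins_for(11) = min(1+coins_for(10)=1+2=3, 1+coins_for(7)=1+1=2, 1+coins_for(4)=1+1=2, 1+coins_for(3)=1+3=4, 1+coins_for(2)=1+2=3) = 2
coins_for(12) = min(1+coins_for(11)=1+2=3, 1+coins_for(8)=1+1=2, 1+coins_for(5)=1+2=3, 1+coins_for(4)=1+1=2, 1+coins_for(3)=1+3=4) = 2
coins_for(13) = min(1+coins_for(12)=1+2=3, 1+coins_for(9)=1+1=2, 1+coins_for(6)=1+3=4, 1+coins_for(5)=1+2=3, 1+coins_for(4)=1+1=2) = 2
coins_for(14) = min(1+coins_for(13)=1+2=3, 1+coins_for(10)=1+2=3, 1+coins_for(7)=1+1=2, 1+coins_for(6)=1+3=4, 1+coins_for(5)=1+2=3) = 2
coins_for(15) = min(1+coins_for(14)=1+2=3, 1+coins_for(11)=1+2=3, 1+coins_for(8)=1+1=2, 1+coins_for(7)=1+1=2, 1+coins_for(6)=1+3=4) = 2
coins_for(16) = min(1+coins_for(15)=1+2=3, 1+coins_for(12)=1+2=3, 1+coins_for(9)=1+1=2, 1+coins_for(8)=1+1=2, 1+coins_for(7)=1+1=2) = 2
coins_for(17) = min(1+coins_for(16)=1+2=3, 1+coins_for(13)=1+2=3, 1+coins_for(10)=1+2=3, 1+coins_for(9)=1+1=2, 1+coins_for(8)=1+1=2) = 2
coins_for(18) = min(1+coins_for(17)=1+2=3, 1+coins_for(14)=1+2=3, 1+coins_for(11)=1+2=3, 1+coins_for(10)=1+2=3, 1+coins_for(9)=1+1=2) = 2
coins_for(19) = min(1+coins_for(18)=1+2=3, 1+coins_for(15)=1+2=3, 1+coins_for(12)=1+2=3, 1+coins_for(11)=1+2=3, 1+coins_for(10)=1+2=3) = 3
coins_for(20) = min(1+coins_for(19)=1+3=4, 1+coins_for(16)=1+2=3, 1+coins_for(13)=1+2=3, 1+coins_for(12)=1+2=3, 1+coins_for(11)=1+2=3) = 3
coins_for(21) = min(1+coins_for(20)=1+3=4, 1+coins_for(17)=1+2=3, 1+coins_for(14)=1+2=3, 1+coins_for(13)=1+2=3, 1+coins_for(12)=1+2=3) = 3
coins_for(22) = min(1+coins_for(21)=1+3=4, 1+coins_for(18)=1+2=3, 1+coins_for(15)=1+2=3, 1+coins_for(14)=1+2=3, 1+coins_for(13)=1+2=3) = 3
coins_for(23) = min(1+coins_for(22)=1+3=4, 1+coins_for(19)=1+3=4, 1+coins_for(16)=1+2=3, 1+coins_for(15)=1+2=3, 1+coins_for(14)=1+2=3) = 3
coins_for(24) = min(1+coins_for(23)=1+3=4, 1+coins_for(20)=1+3=4, 1+coins_for(17)=1+2=3, 1+coins_for(16)=1+2=3, 1+coins_for(15)=1+2=3) = 3
coins_for(25) = min(1+coins_for(24)=1+3=4, 1+coins_for(21)=1+3=4, 1+coins_for(18)=1+2=3, 1+coins_for(17)=1+2=3, 1+coins_for(16)=1+2=3) = 3
coins_for(26) = min(1+coins_for(25)=1+3=4, 1+coins_for(22)=1+3=4, 1+coins_for(19)=1+3=4, 1+coins_for(18)=1+2=3, 1+coins_for(17)=1+2=3) = 3
coins_for(27) = min(1+coins_for(26)=1+3=4, 1+coins_for(23)=1+3=4, 1+coins_for(20)=1+3=4, 1+coins_for(19)=1+3=4, 1+coins_for(18)=1+2=3) = 3
coins_for(28) = min(1+coins_for(27)=1+3=4, 1+coins_for(24)=1+3=4, 1+coins_for(21)=1+3=4, 1+coins_for(20)=1+3=4, 1+coins_for(19)=1+3=4) = 4
coins_for(29) = min(1+coins_for(28)=1+4=5, 1+coins_for(25)=1+3=4, 1+coins_for(22)=1+3=4, 1+coins_for(21)=1+3=4, 1+coins_for(20)=1+3=4) = 4
coins_for(30) = min(1+coins_for(29)=1+4=5, 1+coins_for(26)=1+3=4, 1+coins_for(23)=1+3=4, 1+coins_for(22)=1+3=4, 1+coins_for(21)=1+3=4) = 4

4


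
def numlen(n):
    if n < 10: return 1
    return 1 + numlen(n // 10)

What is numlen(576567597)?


numlen(576567597) = 1 + numlen(57656759)
numlen(57656759) = 1 + numlen(5765675)
numlen(5765675) = 1 + numlen(576567)
numlen(576567) = 1 + numlen(57656)
numlen(57656) = 1 + numlen(5765)
numlen(5765) = 1 + numlen(576)
numlen(576) = 1 + numlen(57)
numlen(57) = 1 + numlen(5)
numlen(5) = 1  (base case: 5 < 10)
Unwinding: 1 + 1 + 1 + 1 + 1 + 1 + 1 + 1 + 1 = 9

9


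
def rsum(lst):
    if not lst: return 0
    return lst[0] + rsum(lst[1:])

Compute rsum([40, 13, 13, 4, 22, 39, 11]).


rsum([40, 13, 13, 4, 22, 39, 11]) = 40 + rsum([13, 13, 4, 22, 39, 11])
rsum([13, 13, 4, 22, 39, 11]) = 13 + rsum([13, 4, 22, 39, 11])
rsum([13, 4, 22, 39, 11]) = 13 + rsum([4, 22, 39, 11])
rsum([4, 22, 39, 11]) = 4 + rsum([22, 39, 11])
rsum([22, 39, 11]) = 22 + rsum([39, 11])
rsum([39, 11]) = 39 + rsum([11])
rsum([11]) = 11 + rsum([])
rsum([]) = 0  (base case)
Total: 40 + 13 + 13 + 4 + 22 + 39 + 11 + 0 = 142

142


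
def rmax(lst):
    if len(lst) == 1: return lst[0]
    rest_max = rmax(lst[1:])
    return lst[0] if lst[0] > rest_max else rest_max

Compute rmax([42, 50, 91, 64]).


rmax([42, 50, 91, 64]): compare 42 with rmax([50, 91, 64])
rmax([50, 91, 64]): compare 50 with rmax([91, 64])
rmax([91, 64]): compare 91 with rmax([64])
rmax([64]) = 64  (base case)
Compare 91 with 64 -> 91
Compare 50 with 91 -> 91
Compare 42 with 91 -> 91

91


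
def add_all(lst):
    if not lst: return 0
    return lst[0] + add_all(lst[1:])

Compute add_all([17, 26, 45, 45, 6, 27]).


add_all([17, 26, 45, 45, 6, 27]) = 17 + add_all([26, 45, 45, 6, 27])
add_all([26, 45, 45, 6, 27]) = 26 + add_all([45, 45, 6, 27])
add_all([45, 45, 6, 27]) = 45 + add_all([45, 6, 27])
add_all([45, 6, 27]) = 45 + add_all([6, 27])
add_all([6, 27]) = 6 + add_all([27])
add_all([27]) = 27 + add_all([])
add_all([]) = 0  (base case)
Total: 17 + 26 + 45 + 45 + 6 + 27 + 0 = 166

166


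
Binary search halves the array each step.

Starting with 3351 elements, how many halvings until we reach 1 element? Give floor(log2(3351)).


3351 / 2 = 1675
1675 / 2 = 837
837 / 2 = 418
418 / 2 = 209
209 / 2 = 104
104 / 2 = 52
52 / 2 = 26
26 / 2 = 13
13 / 2 = 6
6 / 2 = 3
3 / 2 = 1
Reached 1 after 11 halvings

11


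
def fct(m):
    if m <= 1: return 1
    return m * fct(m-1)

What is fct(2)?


fct(2)
= 2 * fct(1)
= 2 * 1
= 2

2


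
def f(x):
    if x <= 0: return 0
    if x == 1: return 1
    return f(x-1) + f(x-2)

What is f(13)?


Computing f(13) bottom-up:
f(0) = 0
f(1) = 1
f(2) = f(1) + f(0) = 1 + 0 = 1
f(3) = f(2) + f(1) = 1 + 1 = 2
f(4) = f(3) + f(2) = 2 + 1 = 3
f(5) = f(4) + f(3) = 3 + 2 = 5
f(6) = f(5) + f(4) = 5 + 3 = 8
f(7) = f(6) + f(5) = 8 + 5 = 13
f(8) = f(7) + f(6) = 13 + 8 = 21
f(9) = f(8) + f(7) = 21 + 13 = 34
f(10) = f(9) + f(8) = 34 + 21 = 55
f(11) = f(10) + f(9) = 55 + 34 = 89
f(12) = f(11) + f(10) = 89 + 55 = 144
f(13) = f(12) + f(11) = 144 + 89 = 233

233


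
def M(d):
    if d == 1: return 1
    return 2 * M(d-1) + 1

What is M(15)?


M(15) = 2 * M(14) + 1
M(14) = 2 * M(13) + 1
M(13) = 2 * M(12) + 1
M(12) = 2 * M(11) + 1
M(11) = 2 * M(10) + 1
M(10) = 2 * M(9) + 1
M(9) = 2 * M(8) + 1
M(8) = 2 * M(7) + 1
M(7) = 2 * M(6) + 1
M(6) = 2 * M(5) + 1
M(5) = 2 * M(4) + 1
M(4) = 2 * M(3) + 1
M(3) = 2 * M(2) + 1
M(2) = 2 * M(1) + 1
M(1) = 1  (base case)
M(2) = 2 * 1 + 1 = 3
M(3) = 2 * 3 + 1 = 7
M(4) = 2 * 7 + 1 = 15
M(5) = 2 * 15 + 1 = 31
M(6) = 2 * 31 + 1 = 63
M(7) = 2 * 63 + 1 = 127
M(8) = 2 * 127 + 1 = 255
M(9) = 2 * 255 + 1 = 511
M(10) = 2 * 511 + 1 = 1023
M(11) = 2 * 1023 + 1 = 2047
M(12) = 2 * 2047 + 1 = 4095
M(13) = 2 * 4095 + 1 = 8191
M(14) = 2 * 8191 + 1 = 16383
M(15) = 2 * 16383 + 1 = 32767

32767


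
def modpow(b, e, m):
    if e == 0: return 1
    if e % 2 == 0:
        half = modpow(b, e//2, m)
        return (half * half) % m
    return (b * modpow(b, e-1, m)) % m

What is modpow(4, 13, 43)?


modpow(4, 13, 43): e is odd, compute modpow(4, 12, 43)
  modpow(4, 12, 43): e is even, compute modpow(4, 6, 43)
    modpow(4, 6, 43): e is even, compute modpow(4, 3, 43)
      modpow(4, 3, 43): e is odd, compute modpow(4, 2, 43)
        modpow(4, 2, 43): e is even, compute modpow(4, 1, 43)
          modpow(4, 1, 43): e is odd, compute modpow(4, 0, 43)
          modpow(4, 0, 43) = 1
          (4 * 1) % 43 = 4
        half=4, (4*4) % 43 = 16
      (4 * 16) % 43 = 21
    half=21, (21*21) % 43 = 11
  half=11, (11*11) % 43 = 35
(4 * 35) % 43 = 11

11


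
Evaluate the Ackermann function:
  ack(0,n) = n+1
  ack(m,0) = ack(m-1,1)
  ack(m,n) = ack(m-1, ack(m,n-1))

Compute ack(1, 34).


ack(1, 34) = ack(0, ack(1, 33))
  ack(1, 33) = ack(0, ack(1, 32))
    ack(1, 32) = ack(0, ack(1, 31))
      ack(1, 31) = ack(0, ack(1, 30))
        ack(1, 30) = ack(0, ack(1, 29))
          ack(1, 29) = ack(0, ack(1, 28))
          ack(1, 28) = ack(0, ack(1, 27))
          ack(1, 27) = ack(0, ack(1, 26))
          ack(1, 26) = ack(0, ack(1, 25))
          ack(1, 25) = ack(0, ack(1, 24))
          ack(1, 24) = ack(0, ack(1, 23))
          ack(1, 23) = ack(0, ack(1, 22))
          ack(1, 22) = ack(0, ack(1, 21))
          ack(1, 21) = ack(0, ack(1, 20))
          ack(1, 20) = ack(0, ack(1, 19))
          ack(1, 19) = ack(0, ack(1, 18))
          ack(1, 18) = ack(0, ack(1, 17))
          ack(1, 17) = ack(0, ack(1, 16))
          ack(1, 16) = ack(0, ack(1, 15))
          ack(1, 15) = ack(0, ack(1, 14))
          ack(1, 14) = ack(0, ack(1, 13))
          ack(1, 13) = ack(0, ack(1, 12))
          ack(1, 12) = ack(0, ack(1, 11))
          ack(1, 11) = ack(0, ack(1, 10))
          ack(1, 10) = ack(0, ack(1, 9))
... (trace truncated)
Result: ack(1, 34) = 36

36


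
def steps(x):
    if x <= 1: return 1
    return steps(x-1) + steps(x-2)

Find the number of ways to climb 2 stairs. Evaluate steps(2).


Building up from base cases:
steps(0) = 1
steps(1) = 1
steps(2) = steps(1) + steps(0) = 1 + 1 = 2

2


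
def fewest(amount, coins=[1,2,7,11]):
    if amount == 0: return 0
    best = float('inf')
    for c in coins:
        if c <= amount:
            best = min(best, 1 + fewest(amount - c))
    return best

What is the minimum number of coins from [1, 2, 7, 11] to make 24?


Building up with DP:
fewest(0) = 0
fewest(1) = min(1+fewest(0)=1+0=1) = 1
fewest(2) = min(1+fewest(1)=1+1=2, 1+fewest(0)=1+0=1) = 1
fewest(3) = min(1+fewest(2)=1+1=2, 1+fewest(1)=1+1=2) = 2
fewest(4) = min(1+fewest(3)=1+2=3, 1+fewest(2)=1+1=2) = 2
fewest(5) = min(1+fewest(4)=1+2=3, 1+fewest(3)=1+2=3) = 3
fewest(6) = min(1+fewest(5)=1+3=4, 1+fewest(4)=1+2=3) = 3
fewest(7) = min(1+fewest(6)=1+3=4, 1+fewest(5)=1+3=4, 1+fewest(0)=1+0=1) = 1
fewest(8) = min(1+fewest(7)=1+1=2, 1+fewest(6)=1+3=4, 1+fewest(1)=1+1=2) = 2
fewest(9) = min(1+fewest(8)=1+2=3, 1+fewest(7)=1+1=2, 1+fewest(2)=1+1=2) = 2
fewest(10) = min(1+fewest(9)=1+2=3, 1+fewest(8)=1+2=3, 1+fewest(3)=1+2=3) = 3
fewest(11) = min(1+fewest(10)=1+3=4, 1+fewest(9)=1+2=3, 1+fewest(4)=1+2=3, 1+fewest(0)=1+0=1) = 1
fewest(12) = min(1+fewest(11)=1+1=2, 1+fewest(10)=1+3=4, 1+fewest(5)=1+3=4, 1+fewest(1)=1+1=2) = 2
fewest(13) = min(1+fewest(12)=1+2=3, 1+fewest(11)=1+1=2, 1+fewest(6)=1+3=4, 1+fewest(2)=1+1=2) = 2
fewest(14) = min(1+fewest(13)=1+2=3, 1+fewest(12)=1+2=3, 1+fewest(7)=1+1=2, 1+fewest(3)=1+2=3) = 2
fewest(15) = min(1+fewest(14)=1+2=3, 1+fewest(13)=1+2=3, 1+fewest(8)=1+2=3, 1+fewest(4)=1+2=3) = 3
fewest(16) = min(1+fewest(15)=1+3=4, 1+fewest(14)=1+2=3, 1+fewest(9)=1+2=3, 1+fewest(5)=1+3=4) = 3
fewest(17) = min(1+fewest(16)=1+3=4, 1+fewest(15)=1+3=4, 1+fewest(10)=1+3=4, 1+fewest(6)=1+3=4) = 4
fewest(18) = min(1+fewest(17)=1+4=5, 1+fewest(16)=1+3=4, 1+fewest(11)=1+1=2, 1+fewest(7)=1+1=2) = 2
fewest(19) = min(1+fewest(18)=1+2=3, 1+fewest(17)=1+4=5, 1+fewest(12)=1+2=3, 1+fewest(8)=1+2=3) = 3
fewest(20) = min(1+fewest(19)=1+3=4, 1+fewest(18)=1+2=3, 1+fewest(13)=1+2=3, 1+fewest(9)=1+2=3) = 3
fewest(21) = min(1+fewest(20)=1+3=4, 1+fewest(19)=1+3=4, 1+fewest(14)=1+2=3, 1+fewest(10)=1+3=4) = 3
fewest(22) = min(1+fewest(21)=1+3=4, 1+fewest(20)=1+3=4, 1+fewest(15)=1+3=4, 1+fewest(11)=1+1=2) = 2
fewest(23) = min(1+fewest(22)=1+2=3, 1+fewest(21)=1+3=4, 1+fewest(16)=1+3=4, 1+fewest(12)=1+2=3) = 3
fewest(24) = min(1+fewest(23)=1+3=4, 1+fewest(22)=1+2=3, 1+fewest(17)=1+4=5, 1+fewest(13)=1+2=3) = 3

3
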